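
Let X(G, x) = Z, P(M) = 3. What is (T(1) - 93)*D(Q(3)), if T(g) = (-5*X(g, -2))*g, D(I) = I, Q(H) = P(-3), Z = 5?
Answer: -354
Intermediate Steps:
X(G, x) = 5
Q(H) = 3
T(g) = -25*g (T(g) = (-5*5)*g = -25*g)
(T(1) - 93)*D(Q(3)) = (-25*1 - 93)*3 = (-25 - 93)*3 = -118*3 = -354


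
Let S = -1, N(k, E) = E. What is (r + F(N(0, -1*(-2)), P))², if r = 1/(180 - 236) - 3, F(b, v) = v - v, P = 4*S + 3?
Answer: 28561/3136 ≈ 9.1075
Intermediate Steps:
P = -1 (P = 4*(-1) + 3 = -4 + 3 = -1)
F(b, v) = 0
r = -169/56 (r = 1/(-56) - 3 = -1/56 - 3 = -169/56 ≈ -3.0179)
(r + F(N(0, -1*(-2)), P))² = (-169/56 + 0)² = (-169/56)² = 28561/3136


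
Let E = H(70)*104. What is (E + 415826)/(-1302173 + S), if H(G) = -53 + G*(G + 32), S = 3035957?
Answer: 576437/866892 ≈ 0.66495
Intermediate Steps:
H(G) = -53 + G*(32 + G)
E = 737048 (E = (-53 + 70² + 32*70)*104 = (-53 + 4900 + 2240)*104 = 7087*104 = 737048)
(E + 415826)/(-1302173 + S) = (737048 + 415826)/(-1302173 + 3035957) = 1152874/1733784 = 1152874*(1/1733784) = 576437/866892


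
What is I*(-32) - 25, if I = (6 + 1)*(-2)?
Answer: 423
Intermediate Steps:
I = -14 (I = 7*(-2) = -14)
I*(-32) - 25 = -14*(-32) - 25 = 448 - 25 = 423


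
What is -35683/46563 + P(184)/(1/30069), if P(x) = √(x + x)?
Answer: -2099/2739 + 120276*√23 ≈ 5.7682e+5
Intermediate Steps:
P(x) = √2*√x (P(x) = √(2*x) = √2*√x)
-35683/46563 + P(184)/(1/30069) = -35683/46563 + (√2*√184)/(1/30069) = -35683*1/46563 + (√2*(2*√46))/(1/30069) = -2099/2739 + (4*√23)*30069 = -2099/2739 + 120276*√23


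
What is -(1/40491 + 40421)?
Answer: -1636686712/40491 ≈ -40421.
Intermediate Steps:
-(1/40491 + 40421) = -1*1636686712/40491 = -1636686712/40491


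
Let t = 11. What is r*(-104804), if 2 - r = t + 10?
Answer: 1991276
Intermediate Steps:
r = -19 (r = 2 - (11 + 10) = 2 - 1*21 = 2 - 21 = -19)
r*(-104804) = -19*(-104804) = 1991276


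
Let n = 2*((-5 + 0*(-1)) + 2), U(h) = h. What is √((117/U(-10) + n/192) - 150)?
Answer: I*√258770/40 ≈ 12.717*I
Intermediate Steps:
n = -6 (n = 2*((-5 + 0) + 2) = 2*(-5 + 2) = 2*(-3) = -6)
√((117/U(-10) + n/192) - 150) = √((117/(-10) - 6/192) - 150) = √((117*(-⅒) - 6*1/192) - 150) = √((-117/10 - 1/32) - 150) = √(-1877/160 - 150) = √(-25877/160) = I*√258770/40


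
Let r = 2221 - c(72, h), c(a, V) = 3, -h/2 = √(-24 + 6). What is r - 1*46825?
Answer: -44607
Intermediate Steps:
h = -6*I*√2 (h = -2*√(-24 + 6) = -6*I*√2 ≈ -8.4853*I)
r = 2218 (r = 2221 - 1*3 = 2221 - 3 = 2218)
r - 1*46825 = 2218 - 1*46825 = 2218 - 46825 = -44607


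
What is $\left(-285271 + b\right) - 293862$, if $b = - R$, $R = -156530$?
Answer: $-422603$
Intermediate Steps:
$b = 156530$ ($b = \left(-1\right) \left(-156530\right) = 156530$)
$\left(-285271 + b\right) - 293862 = \left(-285271 + 156530\right) - 293862 = -128741 - 293862 = -422603$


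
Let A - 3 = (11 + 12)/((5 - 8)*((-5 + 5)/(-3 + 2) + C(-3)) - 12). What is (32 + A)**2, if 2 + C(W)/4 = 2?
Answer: 157609/144 ≈ 1094.5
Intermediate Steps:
C(W) = 0 (C(W) = -8 + 4*2 = -8 + 8 = 0)
A = 13/12 (A = 3 + (11 + 12)/((5 - 8)*((-5 + 5)/(-3 + 2) + 0) - 12) = 3 + 23/(-3*(0/(-1) + 0) - 12) = 3 + 23/(-3*(0*(-1) + 0) - 12) = 3 + 23/(-3*(0 + 0) - 12) = 3 + 23/(-3*0 - 12) = 3 + 23/(0 - 12) = 3 + 23/(-12) = 3 + 23*(-1/12) = 3 - 23/12 = 13/12 ≈ 1.0833)
(32 + A)**2 = (32 + 13/12)**2 = (397/12)**2 = 157609/144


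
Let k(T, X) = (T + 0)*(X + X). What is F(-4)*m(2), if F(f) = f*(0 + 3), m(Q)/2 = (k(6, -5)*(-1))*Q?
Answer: -2880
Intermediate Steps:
k(T, X) = 2*T*X (k(T, X) = T*(2*X) = 2*T*X)
m(Q) = 120*Q (m(Q) = 2*(((2*6*(-5))*(-1))*Q) = 2*((-60*(-1))*Q) = 2*(60*Q) = 120*Q)
F(f) = 3*f (F(f) = f*3 = 3*f)
F(-4)*m(2) = (3*(-4))*(120*2) = -12*240 = -2880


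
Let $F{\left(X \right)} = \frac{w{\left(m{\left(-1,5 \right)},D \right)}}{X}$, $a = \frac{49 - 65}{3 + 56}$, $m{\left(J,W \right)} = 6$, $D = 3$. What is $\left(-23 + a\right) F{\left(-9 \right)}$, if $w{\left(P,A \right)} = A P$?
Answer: $\frac{2746}{59} \approx 46.542$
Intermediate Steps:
$a = - \frac{16}{59} \approx -0.27119$
$F{\left(X \right)} = \frac{18}{X}$ ($F{\left(X \right)} = \frac{3 \cdot 6}{X} = \frac{18}{X}$)
$\left(-23 + a\right) F{\left(-9 \right)} = \left(-23 - \frac{16}{59}\right) \frac{18}{-9} = - \frac{1373 \cdot 18 \left(- \frac{1}{9}\right)}{59} = \left(- \frac{1373}{59}\right) \left(-2\right) = \frac{2746}{59}$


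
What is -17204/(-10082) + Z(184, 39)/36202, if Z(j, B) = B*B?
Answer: 319076965/182494282 ≈ 1.7484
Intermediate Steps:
Z(j, B) = B**2
-17204/(-10082) + Z(184, 39)/36202 = -17204/(-10082) + 39**2/36202 = -17204*(-1/10082) + 1521*(1/36202) = 8602/5041 + 1521/36202 = 319076965/182494282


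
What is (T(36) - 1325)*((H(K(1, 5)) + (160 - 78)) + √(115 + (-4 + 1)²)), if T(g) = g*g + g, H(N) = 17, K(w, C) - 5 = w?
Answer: 693 + 14*√31 ≈ 770.95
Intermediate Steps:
K(w, C) = 5 + w
T(g) = g + g² (T(g) = g² + g = g + g²)
(T(36) - 1325)*((H(K(1, 5)) + (160 - 78)) + √(115 + (-4 + 1)²)) = (36*(1 + 36) - 1325)*((17 + (160 - 78)) + √(115 + (-4 + 1)²)) = (36*37 - 1325)*((17 + 82) + √(115 + (-3)²)) = (1332 - 1325)*(99 + √(115 + 9)) = 7*(99 + √124) = 7*(99 + 2*√31) = 693 + 14*√31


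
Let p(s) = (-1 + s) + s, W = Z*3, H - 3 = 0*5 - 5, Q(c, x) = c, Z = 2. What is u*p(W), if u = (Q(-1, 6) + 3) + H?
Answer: 0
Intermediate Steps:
H = -2 (H = 3 + (0*5 - 5) = 3 + (0 - 5) = 3 - 5 = -2)
W = 6 (W = 2*3 = 6)
p(s) = -1 + 2*s
u = 0 (u = (-1 + 3) - 2 = 2 - 2 = 0)
u*p(W) = 0*(-1 + 2*6) = 0*(-1 + 12) = 0*11 = 0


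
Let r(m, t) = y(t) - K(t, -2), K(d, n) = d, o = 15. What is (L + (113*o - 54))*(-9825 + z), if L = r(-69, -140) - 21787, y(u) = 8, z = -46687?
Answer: 1130126976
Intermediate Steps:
r(m, t) = 8 - t
L = -21639 (L = (8 - 1*(-140)) - 21787 = (8 + 140) - 21787 = 148 - 21787 = -21639)
(L + (113*o - 54))*(-9825 + z) = (-21639 + (113*15 - 54))*(-9825 - 46687) = (-21639 + (1695 - 54))*(-56512) = (-21639 + 1641)*(-56512) = -19998*(-56512) = 1130126976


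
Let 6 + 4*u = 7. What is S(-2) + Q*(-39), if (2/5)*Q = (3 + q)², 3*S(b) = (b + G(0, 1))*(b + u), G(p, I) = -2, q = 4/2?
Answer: -14611/6 ≈ -2435.2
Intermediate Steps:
u = ¼ (u = -3/2 + (¼)*7 = -3/2 + 7/4 = ¼ ≈ 0.25000)
q = 2 (q = 4*(½) = 2)
S(b) = (-2 + b)*(¼ + b)/3 (S(b) = ((b - 2)*(b + ¼))/3 = ((-2 + b)*(¼ + b))/3 = (-2 + b)*(¼ + b)/3)
Q = 125/2 (Q = 5*(3 + 2)²/2 = (5/2)*5² = (5/2)*25 = 125/2 ≈ 62.500)
S(-2) + Q*(-39) = (-⅙ - 7/12*(-2) + (⅓)*(-2)²) + (125/2)*(-39) = (-⅙ + 7/6 + (⅓)*4) - 4875/2 = (-⅙ + 7/6 + 4/3) - 4875/2 = 7/3 - 4875/2 = -14611/6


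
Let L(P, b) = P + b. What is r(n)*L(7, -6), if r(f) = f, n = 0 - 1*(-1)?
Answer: 1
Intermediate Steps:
n = 1 (n = 0 + 1 = 1)
r(n)*L(7, -6) = 1*(7 - 6) = 1*1 = 1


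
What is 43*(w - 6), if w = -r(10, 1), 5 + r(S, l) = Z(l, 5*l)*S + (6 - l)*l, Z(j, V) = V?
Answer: -2408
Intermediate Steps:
r(S, l) = -5 + l*(6 - l) + 5*S*l (r(S, l) = -5 + ((5*l)*S + (6 - l)*l) = -5 + (5*S*l + l*(6 - l)) = -5 + (l*(6 - l) + 5*S*l) = -5 + l*(6 - l) + 5*S*l)
w = -50 (w = -(-5 - 1*1² + 6*1 + 5*10*1) = -(-5 - 1*1 + 6 + 50) = -(-5 - 1 + 6 + 50) = -1*50 = -50)
43*(w - 6) = 43*(-50 - 6) = 43*(-56) = -2408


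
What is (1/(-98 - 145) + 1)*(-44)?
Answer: -10648/243 ≈ -43.819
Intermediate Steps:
(1/(-98 - 145) + 1)*(-44) = (1/(-243) + 1)*(-44) = (-1/243 + 1)*(-44) = (242/243)*(-44) = -10648/243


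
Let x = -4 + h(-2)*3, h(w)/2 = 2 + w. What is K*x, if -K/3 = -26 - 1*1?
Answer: -324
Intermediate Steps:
h(w) = 4 + 2*w (h(w) = 2*(2 + w) = 4 + 2*w)
K = 81 (K = -3*(-26 - 1*1) = -3*(-26 - 1) = -3*(-27) = 81)
x = -4 (x = -4 + (4 + 2*(-2))*3 = -4 + (4 - 4)*3 = -4 + 0*3 = -4 + 0 = -4)
K*x = 81*(-4) = -324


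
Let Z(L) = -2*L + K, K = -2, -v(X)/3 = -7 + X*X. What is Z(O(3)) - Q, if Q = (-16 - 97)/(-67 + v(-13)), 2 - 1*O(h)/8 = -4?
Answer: -54307/553 ≈ -98.204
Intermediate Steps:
v(X) = 21 - 3*X² (v(X) = -3*(-7 + X*X) = -3*(-7 + X²) = 21 - 3*X²)
O(h) = 48 (O(h) = 16 - 8*(-4) = 16 + 32 = 48)
Q = 113/553 (Q = (-16 - 97)/(-67 + (21 - 3*(-13)²)) = -113/(-67 + (21 - 3*169)) = -113/(-67 + (21 - 507)) = -113/(-67 - 486) = -113/(-553) = -113*(-1/553) = 113/553 ≈ 0.20434)
Z(L) = -2 - 2*L (Z(L) = -2*L - 2 = -2 - 2*L)
Z(O(3)) - Q = (-2 - 2*48) - 1*113/553 = (-2 - 96) - 113/553 = -98 - 113/553 = -54307/553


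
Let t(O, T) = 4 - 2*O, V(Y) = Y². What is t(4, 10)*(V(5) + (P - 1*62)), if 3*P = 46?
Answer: 260/3 ≈ 86.667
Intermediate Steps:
P = 46/3 (P = (⅓)*46 = 46/3 ≈ 15.333)
t(4, 10)*(V(5) + (P - 1*62)) = (4 - 2*4)*(5² + (46/3 - 1*62)) = (4 - 8)*(25 + (46/3 - 62)) = -4*(25 - 140/3) = -4*(-65/3) = 260/3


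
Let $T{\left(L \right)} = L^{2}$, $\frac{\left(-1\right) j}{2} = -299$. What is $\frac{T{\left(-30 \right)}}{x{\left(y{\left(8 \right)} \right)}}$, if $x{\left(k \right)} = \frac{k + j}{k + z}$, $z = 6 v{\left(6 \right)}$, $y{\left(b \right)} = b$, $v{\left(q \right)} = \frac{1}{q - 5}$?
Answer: $\frac{2100}{101} \approx 20.792$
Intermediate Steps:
$j = 598$ ($j = \left(-2\right) \left(-299\right) = 598$)
$v{\left(q \right)} = \frac{1}{-5 + q}$
$z = 6$ ($z = \frac{6}{-5 + 6} = \frac{6}{1} = 6 \cdot 1 = 6$)
$x{\left(k \right)} = \frac{598 + k}{6 + k}$ ($x{\left(k \right)} = \frac{k + 598}{k + 6} = \frac{598 + k}{6 + k}$)
$\frac{T{\left(-30 \right)}}{x{\left(y{\left(8 \right)} \right)}} = \frac{\left(-30\right)^{2}}{\frac{1}{6 + 8} \left(598 + 8\right)} = \frac{900}{\frac{1}{14} \cdot 606} = \frac{900}{\frac{303}{7}} = 900 \cdot \frac{7}{303} = \frac{2100}{101}$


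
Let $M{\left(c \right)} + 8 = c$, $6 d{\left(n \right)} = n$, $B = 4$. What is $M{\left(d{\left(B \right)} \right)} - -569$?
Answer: $\frac{1685}{3} \approx 561.67$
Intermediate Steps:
$d{\left(n \right)} = \frac{n}{6}$
$M{\left(c \right)} = -8 + c$
$M{\left(d{\left(B \right)} \right)} - -569 = \left(-8 + \frac{1}{6} \cdot 4\right) - -569 = \left(-8 + \frac{2}{3}\right) + 569 = - \frac{22}{3} + 569 = \frac{1685}{3}$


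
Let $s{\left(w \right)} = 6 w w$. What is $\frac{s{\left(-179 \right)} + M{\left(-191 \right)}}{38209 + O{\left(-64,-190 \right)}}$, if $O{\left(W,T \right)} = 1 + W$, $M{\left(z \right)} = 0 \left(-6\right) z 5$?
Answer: $\frac{96123}{19073} \approx 5.0397$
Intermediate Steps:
$M{\left(z \right)} = 0$ ($M{\left(z \right)} = 0 \cdot 5 z = 0$)
$s{\left(w \right)} = 6 w^{2}$
$\frac{s{\left(-179 \right)} + M{\left(-191 \right)}}{38209 + O{\left(-64,-190 \right)}} = \frac{6 \left(-179\right)^{2} + 0}{38209 + \left(1 - 64\right)} = \frac{6 \cdot 32041 + 0}{38209 - 63} = \frac{192246 + 0}{38146} = 192246 \cdot \frac{1}{38146} = \frac{96123}{19073}$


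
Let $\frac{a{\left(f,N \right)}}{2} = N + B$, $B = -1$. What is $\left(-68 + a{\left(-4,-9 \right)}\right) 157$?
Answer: $-13816$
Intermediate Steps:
$a{\left(f,N \right)} = -2 + 2 N$ ($a{\left(f,N \right)} = 2 \left(N - 1\right) = 2 \left(-1 + N\right) = -2 + 2 N$)
$\left(-68 + a{\left(-4,-9 \right)}\right) 157 = \left(-68 + \left(-2 + 2 \left(-9\right)\right)\right) 157 = \left(-68 - 20\right) 157 = \left(-88\right) 157 = -13816$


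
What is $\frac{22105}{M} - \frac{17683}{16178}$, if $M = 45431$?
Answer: $- \frac{445741683}{734982718} \approx -0.60647$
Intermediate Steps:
$\frac{22105}{M} - \frac{17683}{16178} = \frac{22105}{45431} - \frac{17683}{16178} = - \frac{445741683}{734982718}$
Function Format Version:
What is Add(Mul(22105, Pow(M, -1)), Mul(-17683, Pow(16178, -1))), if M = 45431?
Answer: Rational(-445741683, 734982718) ≈ -0.60647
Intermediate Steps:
Add(Mul(22105, Pow(M, -1)), Mul(-17683, Pow(16178, -1))) = Add(Mul(22105, Pow(45431, -1)), Mul(-17683, Pow(16178, -1))) = Add(Mul(22105, Rational(1, 45431)), Mul(-17683, Rational(1, 16178))) = Add(Rational(22105, 45431), Rational(-17683, 16178)) = Rational(-445741683, 734982718)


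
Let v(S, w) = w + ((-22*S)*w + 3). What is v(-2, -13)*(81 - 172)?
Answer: 52962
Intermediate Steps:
v(S, w) = 3 + w - 22*S*w (v(S, w) = w + (-22*S*w + 3) = w + (3 - 22*S*w) = 3 + w - 22*S*w)
v(-2, -13)*(81 - 172) = (3 - 13 - 22*(-2)*(-13))*(81 - 172) = (3 - 13 - 572)*(-91) = -582*(-91) = 52962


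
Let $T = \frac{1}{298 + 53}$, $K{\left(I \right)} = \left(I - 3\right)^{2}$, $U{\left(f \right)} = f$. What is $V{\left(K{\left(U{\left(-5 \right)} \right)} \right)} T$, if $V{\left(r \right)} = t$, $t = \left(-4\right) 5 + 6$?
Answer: $- \frac{14}{351} \approx -0.039886$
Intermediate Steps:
$t = -14$ ($t = -20 + 6 = -14$)
$K{\left(I \right)} = \left(-3 + I\right)^{2}$
$V{\left(r \right)} = -14$
$T = \frac{1}{351} \approx 0.002849$
$V{\left(K{\left(U{\left(-5 \right)} \right)} \right)} T = \left(-14\right) \frac{1}{351} = - \frac{14}{351}$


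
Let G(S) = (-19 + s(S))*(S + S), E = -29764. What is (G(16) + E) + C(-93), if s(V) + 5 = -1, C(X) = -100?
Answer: -30664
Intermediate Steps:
s(V) = -6 (s(V) = -5 - 1 = -6)
G(S) = -50*S (G(S) = (-19 - 6)*(S + S) = -50*S)
(G(16) + E) + C(-93) = (-50*16 - 29764) - 100 = (-800 - 29764) - 100 = -30564 - 100 = -30664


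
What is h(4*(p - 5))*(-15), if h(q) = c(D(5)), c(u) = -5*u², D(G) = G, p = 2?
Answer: 1875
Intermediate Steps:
h(q) = -125 (h(q) = -5*5² = -5*25 = -125)
h(4*(p - 5))*(-15) = -125*(-15) = 1875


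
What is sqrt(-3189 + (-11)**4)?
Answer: 2*sqrt(2863) ≈ 107.01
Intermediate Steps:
sqrt(-3189 + (-11)**4) = sqrt(-3189 + 14641) = sqrt(11452) = 2*sqrt(2863)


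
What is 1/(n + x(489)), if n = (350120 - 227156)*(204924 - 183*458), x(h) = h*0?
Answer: 1/14892170040 ≈ 6.7149e-11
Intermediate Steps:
x(h) = 0
n = 14892170040 (n = 122964*(204924 - 83814) = 122964*121110 = 14892170040)
1/(n + x(489)) = 1/(14892170040 + 0) = 1/14892170040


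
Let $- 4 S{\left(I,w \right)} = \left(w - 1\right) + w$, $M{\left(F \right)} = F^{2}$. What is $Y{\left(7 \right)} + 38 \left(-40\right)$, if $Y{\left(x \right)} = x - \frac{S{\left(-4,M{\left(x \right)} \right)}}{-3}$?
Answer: $- \frac{18253}{12} \approx -1521.1$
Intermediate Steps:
$S{\left(I,w \right)} = \frac{1}{4} - \frac{w}{2}$ ($S{\left(I,w \right)} = - \frac{\left(w - 1\right) + w}{4} = - \frac{\left(-1 + w\right) + w}{4} = - \frac{-1 + 2 w}{4} = \frac{1}{4} - \frac{w}{2}$)
$Y{\left(x \right)} = \frac{1}{12} + x - \frac{x^{2}}{6}$ ($Y{\left(x \right)} = x - \frac{\frac{1}{4} - \frac{x^{2}}{2}}{-3} = x - \left(\frac{1}{4} - \frac{x^{2}}{2}\right) \left(- \frac{1}{3}\right) = x - \left(- \frac{1}{12} + \frac{x^{2}}{6}\right) = \frac{1}{12} + x - \frac{x^{2}}{6}$)
$Y{\left(7 \right)} + 38 \left(-40\right) = \left(\frac{1}{12} + 7 - \frac{7^{2}}{6}\right) + 38 \left(-40\right) = \left(\frac{1}{12} + 7 - \frac{49}{6}\right) - 1520 = - \frac{13}{12} - 1520 = - \frac{18253}{12}$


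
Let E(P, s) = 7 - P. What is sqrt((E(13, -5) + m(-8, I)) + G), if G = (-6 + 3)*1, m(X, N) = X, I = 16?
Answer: I*sqrt(17) ≈ 4.1231*I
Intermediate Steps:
G = -3 (G = -3*1 = -3)
sqrt((E(13, -5) + m(-8, I)) + G) = sqrt(((7 - 1*13) - 8) - 3) = sqrt(((7 - 13) - 8) - 3) = sqrt((-6 - 8) - 3) = sqrt(-14 - 3) = sqrt(-17) = I*sqrt(17)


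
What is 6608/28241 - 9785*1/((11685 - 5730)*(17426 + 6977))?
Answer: 191999465947/820795661493 ≈ 0.23392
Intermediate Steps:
6608/28241 - 9785*1/((11685 - 5730)*(17426 + 6977)) = 6608*(1/28241) - 9785/(24403*5955) = 6608/28241 - 9785/145319865 = 6608/28241 - 9785*1/145319865 = 6608/28241 - 1957/29063973 = 191999465947/820795661493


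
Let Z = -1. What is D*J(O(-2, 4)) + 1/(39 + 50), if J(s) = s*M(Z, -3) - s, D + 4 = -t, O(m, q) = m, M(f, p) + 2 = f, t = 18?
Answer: -15663/89 ≈ -175.99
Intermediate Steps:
M(f, p) = -2 + f
D = -22 (D = -4 - 1*18 = -4 - 18 = -22)
J(s) = -4*s (J(s) = s*(-2 - 1) - s = s*(-3) - s = -3*s - s = -4*s)
D*J(O(-2, 4)) + 1/(39 + 50) = -(-88)*(-2) + 1/(39 + 50) = -22*8 + 1/89 = -176 + 1/89 = -15663/89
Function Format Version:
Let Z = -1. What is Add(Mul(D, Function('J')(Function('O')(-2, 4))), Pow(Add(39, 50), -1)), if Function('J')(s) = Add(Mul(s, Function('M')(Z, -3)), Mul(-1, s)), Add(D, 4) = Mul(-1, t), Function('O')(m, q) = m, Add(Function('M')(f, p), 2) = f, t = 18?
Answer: Rational(-15663, 89) ≈ -175.99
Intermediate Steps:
Function('M')(f, p) = Add(-2, f)
D = -22 (D = Add(-4, Mul(-1, 18)) = Add(-4, -18) = -22)
Function('J')(s) = Mul(-4, s) (Function('J')(s) = Add(Mul(s, Add(-2, -1)), Mul(-1, s)) = Add(Mul(s, -3), Mul(-1, s)) = Add(Mul(-3, s), Mul(-1, s)) = Mul(-4, s))
Add(Mul(D, Function('J')(Function('O')(-2, 4))), Pow(Add(39, 50), -1)) = Add(Mul(-22, Mul(-4, -2)), Pow(Add(39, 50), -1)) = Add(Mul(-22, 8), Pow(89, -1)) = Add(-176, Rational(1, 89)) = Rational(-15663, 89)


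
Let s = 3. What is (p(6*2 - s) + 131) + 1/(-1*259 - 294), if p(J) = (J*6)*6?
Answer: 251614/553 ≈ 455.00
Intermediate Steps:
p(J) = 36*J (p(J) = (6*J)*6 = 36*J)
(p(6*2 - s) + 131) + 1/(-1*259 - 294) = (36*(6*2 - 1*3) + 131) + 1/(-1*259 - 294) = (36*(12 - 3) + 131) + 1/(-259 - 294) = (36*9 + 131) + 1/(-553) = (324 + 131) - 1/553 = 455 - 1/553 = 251614/553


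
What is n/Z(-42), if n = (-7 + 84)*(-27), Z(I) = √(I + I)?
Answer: 99*I*√21/2 ≈ 226.84*I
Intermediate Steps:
Z(I) = √2*√I (Z(I) = √(2*I) = √2*√I)
n = -2079 (n = 77*(-27) = -2079)
n/Z(-42) = -2079*(-I*√21/42) = -(-99)*I*√21/2 = 99*I*√21/2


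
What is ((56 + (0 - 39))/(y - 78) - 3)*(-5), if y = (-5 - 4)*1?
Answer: 1390/87 ≈ 15.977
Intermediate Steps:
y = -9 (y = -9*1 = -9)
((56 + (0 - 39))/(y - 78) - 3)*(-5) = ((56 + (0 - 39))/(-9 - 78) - 3)*(-5) = ((56 - 39)/(-87) - 3)*(-5) = (17*(-1/87) - 3)*(-5) = (-17/87 - 3)*(-5) = -278/87*(-5) = 1390/87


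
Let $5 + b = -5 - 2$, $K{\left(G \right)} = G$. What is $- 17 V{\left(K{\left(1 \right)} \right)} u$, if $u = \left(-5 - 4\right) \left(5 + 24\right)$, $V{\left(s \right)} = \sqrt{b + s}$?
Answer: $4437 i \sqrt{11} \approx 14716.0 i$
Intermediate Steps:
$b = -12$ ($b = -5 - 7 = -12$)
$V{\left(s \right)} = \sqrt{-12 + s}$
$u = -261$ ($u = \left(-9\right) 29 = -261$)
$- 17 V{\left(K{\left(1 \right)} \right)} u = - 17 \sqrt{-12 + 1} \left(-261\right) = - 17 \sqrt{-11} \left(-261\right) = - 17 i \sqrt{11} \left(-261\right) = 4437 i \sqrt{11}$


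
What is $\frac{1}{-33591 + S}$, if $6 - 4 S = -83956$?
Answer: $- \frac{2}{25201} \approx -7.9362 \cdot 10^{-5}$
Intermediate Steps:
$S = \frac{41981}{2}$ ($S = \frac{3}{2} - -20989 = \frac{3}{2} + 20989 = \frac{41981}{2} \approx 20991.0$)
$\frac{1}{-33591 + S} = \frac{1}{-33591 + \frac{41981}{2}} = \frac{1}{- \frac{25201}{2}} = - \frac{2}{25201}$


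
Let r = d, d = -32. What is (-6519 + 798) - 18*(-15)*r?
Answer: -14361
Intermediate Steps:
r = -32
(-6519 + 798) - 18*(-15)*r = (-6519 + 798) - 18*(-15)*(-32) = -5721 - (-270)*(-32) = -5721 - 1*8640 = -5721 - 8640 = -14361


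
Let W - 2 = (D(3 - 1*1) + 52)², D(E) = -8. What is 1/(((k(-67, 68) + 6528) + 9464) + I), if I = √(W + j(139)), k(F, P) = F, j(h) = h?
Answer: 15925/253603548 - √2077/253603548 ≈ 6.2615e-5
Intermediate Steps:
W = 1938 (W = 2 + (-8 + 52)² = 2 + 44² = 2 + 1936 = 1938)
I = √2077 (I = √(1938 + 139) = √2077 ≈ 45.574)
1/(((k(-67, 68) + 6528) + 9464) + I) = 1/(((-67 + 6528) + 9464) + √2077) = 1/((6461 + 9464) + √2077) = 1/(15925 + √2077)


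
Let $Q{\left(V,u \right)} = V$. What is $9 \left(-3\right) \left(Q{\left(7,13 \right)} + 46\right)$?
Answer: $-1431$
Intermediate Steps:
$9 \left(-3\right) \left(Q{\left(7,13 \right)} + 46\right) = 9 \left(-3\right) \left(7 + 46\right) = \left(-27\right) 53 = -1431$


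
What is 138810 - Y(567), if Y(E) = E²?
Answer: -182679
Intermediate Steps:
138810 - Y(567) = 138810 - 1*567² = 138810 - 1*321489 = 138810 - 321489 = -182679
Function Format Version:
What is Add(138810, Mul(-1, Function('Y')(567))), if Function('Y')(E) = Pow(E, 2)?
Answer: -182679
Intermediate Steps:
Add(138810, Mul(-1, Function('Y')(567))) = Add(138810, Mul(-1, Pow(567, 2))) = Add(138810, Mul(-1, 321489)) = Add(138810, -321489) = -182679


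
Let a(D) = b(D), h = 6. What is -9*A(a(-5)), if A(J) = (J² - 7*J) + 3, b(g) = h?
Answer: 27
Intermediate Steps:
b(g) = 6
a(D) = 6
A(J) = 3 + J² - 7*J
-9*A(a(-5)) = -9*(3 + 6² - 7*6) = -9*(3 + 36 - 42) = -9*(-3) = 27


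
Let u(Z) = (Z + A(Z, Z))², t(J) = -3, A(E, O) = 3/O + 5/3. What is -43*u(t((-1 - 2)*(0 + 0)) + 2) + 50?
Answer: -1657/9 ≈ -184.11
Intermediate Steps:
A(E, O) = 5/3 + 3/O (A(E, O) = 3/O + 5*(⅓) = 3/O + 5/3 = 5/3 + 3/O)
u(Z) = (5/3 + Z + 3/Z)² (u(Z) = (Z + (5/3 + 3/Z))² = (5/3 + Z + 3/Z)²)
-43*u(t((-1 - 2)*(0 + 0)) + 2) + 50 = -43*(5/3 + (-3 + 2) + 3/(-3 + 2))² + 50 = -43*(5/3 - 1 + 3/(-1))² + 50 = -43*(5/3 - 1 + 3*(-1))² + 50 = -43*(5/3 - 1 - 3)² + 50 = -43*(-7/3)² + 50 = -43*49/9 + 50 = -2107/9 + 50 = -1657/9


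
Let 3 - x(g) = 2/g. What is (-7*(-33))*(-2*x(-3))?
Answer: -1694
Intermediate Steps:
x(g) = 3 - 2/g
(-7*(-33))*(-2*x(-3)) = (-7*(-33))*(-2*(3 - 2/(-3))) = 231*(-2*(3 - 2*(-⅓))) = 231*(-2*(3 + ⅔)) = 231*(-2*11/3) = 231*(-22/3) = -1694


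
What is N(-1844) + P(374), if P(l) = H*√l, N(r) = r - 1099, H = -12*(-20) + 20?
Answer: -2943 + 260*√374 ≈ 2085.2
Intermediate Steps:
H = 260 (H = 240 + 20 = 260)
N(r) = -1099 + r
P(l) = 260*√l
N(-1844) + P(374) = (-1099 - 1844) + 260*√374 = -2943 + 260*√374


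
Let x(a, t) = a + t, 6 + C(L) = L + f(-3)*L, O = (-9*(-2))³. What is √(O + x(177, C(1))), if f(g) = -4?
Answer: 20*√15 ≈ 77.460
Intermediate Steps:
O = 5832 (O = 18³ = 5832)
C(L) = -6 - 3*L (C(L) = -6 + (L - 4*L) = -6 - 3*L)
√(O + x(177, C(1))) = √(5832 + (177 + (-6 - 3*1))) = √(5832 + (177 + (-6 - 3))) = √(5832 + (177 - 9)) = √(5832 + 168) = √6000 = 20*√15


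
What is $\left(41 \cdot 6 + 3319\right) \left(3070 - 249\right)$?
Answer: $10056865$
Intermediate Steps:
$\left(41 \cdot 6 + 3319\right) \left(3070 - 249\right) = \left(246 + 3319\right) 2821 = 3565 \cdot 2821 = 10056865$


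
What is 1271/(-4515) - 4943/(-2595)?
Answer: 253592/156219 ≈ 1.6233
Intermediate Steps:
1271/(-4515) - 4943/(-2595) = 1271*(-1/4515) - 4943*(-1/2595) = -1271/4515 + 4943/2595 = 253592/156219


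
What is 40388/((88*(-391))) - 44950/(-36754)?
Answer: 19891/404294 ≈ 0.049199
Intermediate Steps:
40388/((88*(-391))) - 44950/(-36754) = 40388/(-34408) - 44950*(-1/36754) = 40388*(-1/34408) + 22475/18377 = -439/374 + 22475/18377 = 19891/404294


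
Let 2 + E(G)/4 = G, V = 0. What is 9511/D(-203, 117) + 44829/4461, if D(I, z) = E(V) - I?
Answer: 17056742/289965 ≈ 58.823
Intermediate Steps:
E(G) = -8 + 4*G
D(I, z) = -8 - I (D(I, z) = (-8 + 4*0) - I = (-8 + 0) - I = -8 - I)
9511/D(-203, 117) + 44829/4461 = 9511/(-8 - 1*(-203)) + 44829/4461 = 9511/(-8 + 203) + 44829*(1/4461) = 9511/195 + 14943/1487 = 17056742/289965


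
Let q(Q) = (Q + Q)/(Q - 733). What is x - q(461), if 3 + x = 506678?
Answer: 68908261/136 ≈ 5.0668e+5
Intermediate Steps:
x = 506675 (x = -3 + 506678 = 506675)
q(Q) = 2*Q/(-733 + Q) (q(Q) = (2*Q)/(-733 + Q) = 2*Q/(-733 + Q))
x - q(461) = 506675 - 2*461/(-733 + 461) = 506675 - 2*461/(-272) = 506675 - 2*461*(-1)/272 = 506675 - 1*(-461/136) = 506675 + 461/136 = 68908261/136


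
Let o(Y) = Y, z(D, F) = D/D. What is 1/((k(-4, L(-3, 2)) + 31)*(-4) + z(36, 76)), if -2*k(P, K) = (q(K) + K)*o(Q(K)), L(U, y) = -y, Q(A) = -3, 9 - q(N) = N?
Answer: -1/177 ≈ -0.0056497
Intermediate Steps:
q(N) = 9 - N
z(D, F) = 1
k(P, K) = 27/2 (k(P, K) = -((9 - K) + K)*(-3)/2 = -9*(-3)/2 = -1/2*(-27) = 27/2)
1/((k(-4, L(-3, 2)) + 31)*(-4) + z(36, 76)) = 1/((27/2 + 31)*(-4) + 1) = 1/((89/2)*(-4) + 1) = 1/(-178 + 1) = 1/(-177) = -1/177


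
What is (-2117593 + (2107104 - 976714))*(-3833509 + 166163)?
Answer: 3620414973238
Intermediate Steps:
(-2117593 + (2107104 - 976714))*(-3833509 + 166163) = (-2117593 + 1130390)*(-3667346) = -987203*(-3667346) = 3620414973238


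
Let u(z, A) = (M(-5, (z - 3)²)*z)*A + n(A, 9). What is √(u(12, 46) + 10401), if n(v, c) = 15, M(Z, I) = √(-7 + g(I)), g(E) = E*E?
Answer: 2*√(2604 + 138*√6554) ≈ 234.74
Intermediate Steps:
g(E) = E²
M(Z, I) = √(-7 + I²)
u(z, A) = 15 + A*z*√(-7 + (-3 + z)⁴) (u(z, A) = (√(-7 + ((z - 3)²)²)*z)*A + 15 = (√(-7 + ((-3 + z)²)²)*z)*A + 15 = (√(-7 + (-3 + z)⁴)*z)*A + 15 = (z*√(-7 + (-3 + z)⁴))*A + 15 = A*z*√(-7 + (-3 + z)⁴) + 15 = 15 + A*z*√(-7 + (-3 + z)⁴))
√(u(12, 46) + 10401) = √((15 + 46*12*√(-7 + (-3 + 12)⁴)) + 10401) = √((15 + 46*12*√(-7 + 9⁴)) + 10401) = √((15 + 46*12*√(-7 + 6561)) + 10401) = √((15 + 46*12*√6554) + 10401) = √((15 + 552*√6554) + 10401) = √(10416 + 552*√6554)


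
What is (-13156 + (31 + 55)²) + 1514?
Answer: -4246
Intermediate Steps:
(-13156 + (31 + 55)²) + 1514 = (-13156 + 86²) + 1514 = (-13156 + 7396) + 1514 = -5760 + 1514 = -4246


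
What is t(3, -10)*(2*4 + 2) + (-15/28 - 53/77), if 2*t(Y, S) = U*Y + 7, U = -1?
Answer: 5783/308 ≈ 18.776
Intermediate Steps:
t(Y, S) = 7/2 - Y/2 (t(Y, S) = (-Y + 7)/2 = (7 - Y)/2 = 7/2 - Y/2)
t(3, -10)*(2*4 + 2) + (-15/28 - 53/77) = (7/2 - 1/2*3)*(2*4 + 2) + (-15/28 - 53/77) = (7/2 - 3/2)*(8 + 2) + (-15*1/28 - 53*1/77) = 2*10 + (-15/28 - 53/77) = 20 - 377/308 = 5783/308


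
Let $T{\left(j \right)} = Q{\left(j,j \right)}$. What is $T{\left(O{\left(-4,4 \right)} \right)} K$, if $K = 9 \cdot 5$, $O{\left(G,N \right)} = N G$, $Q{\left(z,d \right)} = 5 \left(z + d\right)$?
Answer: $-7200$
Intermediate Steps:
$Q{\left(z,d \right)} = 5 d + 5 z$ ($Q{\left(z,d \right)} = 5 \left(d + z\right) = 5 d + 5 z$)
$O{\left(G,N \right)} = G N$
$T{\left(j \right)} = 10 j$ ($T{\left(j \right)} = 5 j + 5 j = 10 j$)
$K = 45$
$T{\left(O{\left(-4,4 \right)} \right)} K = 10 \left(\left(-4\right) 4\right) 45 = 10 \left(-16\right) 45 = \left(-160\right) 45 = -7200$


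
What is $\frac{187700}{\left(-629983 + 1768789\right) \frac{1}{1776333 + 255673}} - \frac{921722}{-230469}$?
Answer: $\frac{14650610136388622}{43743246669} \approx 3.3492 \cdot 10^{5}$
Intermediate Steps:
$\frac{187700}{\left(-629983 + 1768789\right) \frac{1}{1776333 + 255673}} - \frac{921722}{-230469} = \frac{187700}{1138806 \cdot \frac{1}{2032006}} - - \frac{921722}{230469} = \frac{187700}{1138806 \cdot \frac{1}{2032006}} + \frac{921722}{230469} = \frac{187700}{\frac{569403}{1016003}} + \frac{921722}{230469} = 187700 \cdot \frac{1016003}{569403} + \frac{921722}{230469} = \frac{190703763100}{569403} + \frac{921722}{230469} = \frac{14650610136388622}{43743246669}$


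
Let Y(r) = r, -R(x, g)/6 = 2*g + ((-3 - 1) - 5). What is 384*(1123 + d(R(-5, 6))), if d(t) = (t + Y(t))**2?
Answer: 928896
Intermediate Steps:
R(x, g) = 54 - 12*g (R(x, g) = -6*(2*g + ((-3 - 1) - 5)) = -6*(2*g + (-4 - 5)) = -6*(2*g - 9) = -6*(-9 + 2*g) = 54 - 12*g)
d(t) = 4*t**2 (d(t) = (t + t)**2 = (2*t)**2 = 4*t**2)
384*(1123 + d(R(-5, 6))) = 384*(1123 + 4*(54 - 12*6)**2) = 384*(1123 + 4*(54 - 72)**2) = 384*(1123 + 4*(-18)**2) = 384*(1123 + 4*324) = 384*(1123 + 1296) = 384*2419 = 928896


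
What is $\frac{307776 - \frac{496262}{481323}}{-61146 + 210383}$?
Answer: $\frac{148139171386}{71831200551} \approx 2.0623$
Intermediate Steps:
$\frac{307776 - \frac{496262}{481323}}{-61146 + 210383} = \frac{307776 - \frac{496262}{481323}}{149237} = \left(307776 - \frac{496262}{481323}\right) \frac{1}{149237} = \frac{148139171386}{481323} \cdot \frac{1}{149237} = \frac{148139171386}{71831200551}$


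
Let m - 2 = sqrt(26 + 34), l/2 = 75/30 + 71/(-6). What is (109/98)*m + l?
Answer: -2417/147 + 109*sqrt(15)/49 ≈ -7.8268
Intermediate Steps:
l = -56/3 (l = 2*(75/30 + 71/(-6)) = 2*(75*(1/30) + 71*(-1/6)) = 2*(5/2 - 71/6) = 2*(-28/3) = -56/3 ≈ -18.667)
m = 2 + 2*sqrt(15) (m = 2 + sqrt(26 + 34) = 2 + sqrt(60) = 2 + 2*sqrt(15) ≈ 9.7460)
(109/98)*m + l = (109/98)*(2 + 2*sqrt(15)) - 56/3 = (109*(1/98))*(2 + 2*sqrt(15)) - 56/3 = 109*(2 + 2*sqrt(15))/98 - 56/3 = (109/49 + 109*sqrt(15)/49) - 56/3 = -2417/147 + 109*sqrt(15)/49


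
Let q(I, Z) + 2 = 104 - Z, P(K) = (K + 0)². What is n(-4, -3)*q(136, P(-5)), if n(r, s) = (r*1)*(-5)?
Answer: 1540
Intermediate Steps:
P(K) = K²
n(r, s) = -5*r (n(r, s) = r*(-5) = -5*r)
q(I, Z) = 102 - Z (q(I, Z) = -2 + (104 - Z) = 102 - Z)
n(-4, -3)*q(136, P(-5)) = (-5*(-4))*(102 - 1*(-5)²) = 20*(102 - 1*25) = 20*(102 - 25) = 20*77 = 1540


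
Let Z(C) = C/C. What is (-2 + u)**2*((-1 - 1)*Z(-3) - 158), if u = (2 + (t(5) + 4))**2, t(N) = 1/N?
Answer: -26557472/125 ≈ -2.1246e+5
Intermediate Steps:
t(N) = 1/N
Z(C) = 1
u = 961/25 (u = (2 + (1/5 + 4))**2 = (2 + 21/5)**2 = (31/5)**2 = 961/25 ≈ 38.440)
(-2 + u)**2*((-1 - 1)*Z(-3) - 158) = (-2 + 961/25)**2*((-1 - 1)*1 - 158) = (911/25)**2*(-2*1 - 158) = 829921*(-2 - 158)/625 = (829921/625)*(-160) = -26557472/125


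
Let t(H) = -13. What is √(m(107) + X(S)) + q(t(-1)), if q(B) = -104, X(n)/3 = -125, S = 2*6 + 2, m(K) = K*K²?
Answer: -104 + 2*√306167 ≈ 1002.6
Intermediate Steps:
m(K) = K³
S = 14 (S = 12 + 2 = 14)
X(n) = -375 (X(n) = 3*(-125) = -375)
√(m(107) + X(S)) + q(t(-1)) = √(107³ - 375) - 104 = √(1225043 - 375) - 104 = √1224668 - 104 = 2*√306167 - 104 = -104 + 2*√306167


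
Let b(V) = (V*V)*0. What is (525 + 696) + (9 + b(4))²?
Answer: 1302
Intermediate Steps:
b(V) = 0 (b(V) = V²*0 = 0)
(525 + 696) + (9 + b(4))² = (525 + 696) + (9 + 0)² = 1221 + 9² = 1221 + 81 = 1302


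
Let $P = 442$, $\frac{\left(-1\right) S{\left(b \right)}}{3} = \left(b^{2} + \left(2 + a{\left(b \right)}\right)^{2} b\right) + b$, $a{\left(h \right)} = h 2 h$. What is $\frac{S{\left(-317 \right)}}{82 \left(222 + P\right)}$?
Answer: $\frac{9603426259971}{13612} \approx 7.0551 \cdot 10^{8}$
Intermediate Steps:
$a{\left(h \right)} = 2 h^{2}$ ($a{\left(h \right)} = 2 h h = 2 h^{2}$)
$S{\left(b \right)} = - 3 b - 3 b^{2} - 3 b \left(2 + 2 b^{2}\right)^{2}$ ($S{\left(b \right)} = - 3 \left(\left(b^{2} + \left(2 + 2 b^{2}\right)^{2} b\right) + b\right) = - 3 \left(\left(b^{2} + b \left(2 + 2 b^{2}\right)^{2}\right) + b\right) = - 3 \left(b + b^{2} + b \left(2 + 2 b^{2}\right)^{2}\right) = - 3 b - 3 b^{2} - 3 b \left(2 + 2 b^{2}\right)^{2}$)
$\frac{S{\left(-317 \right)}}{82 \left(222 + P\right)} = \frac{\left(-3\right) \left(-317\right) \left(1 - 317 + 4 \left(1 + \left(-317\right)^{2}\right)^{2}\right)}{82 \left(222 + 442\right)} = \frac{\left(-3\right) \left(-317\right) \left(1 - 317 + 4 \left(1 + 100489\right)^{2}\right)}{82 \cdot 664} = \frac{\left(-3\right) \left(-317\right) \left(1 - 317 + 4 \cdot 100490^{2}\right)}{54448} = \left(-3\right) \left(-317\right) \left(1 - 317 + 4 \cdot 10098240100\right) \frac{1}{54448} = \left(-3\right) \left(-317\right) \left(1 - 317 + 40392960400\right) \frac{1}{54448} = \left(-3\right) \left(-317\right) 40392960084 \cdot \frac{1}{54448} = 38413705039884 \cdot \frac{1}{54448} = \frac{9603426259971}{13612}$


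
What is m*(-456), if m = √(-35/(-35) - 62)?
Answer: -456*I*√61 ≈ -3561.5*I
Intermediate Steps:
m = I*√61 (m = √(-35*(-1/35) - 62) = √(1 - 62) = √(-61) = I*√61 ≈ 7.8102*I)
m*(-456) = (I*√61)*(-456) = -456*I*√61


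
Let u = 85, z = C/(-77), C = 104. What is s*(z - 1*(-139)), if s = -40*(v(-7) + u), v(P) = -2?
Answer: -35188680/77 ≈ -4.5700e+5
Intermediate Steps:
z = -104/77 (z = 104/(-77) = 104*(-1/77) = -104/77 ≈ -1.3506)
s = -3320 (s = -40*(-2 + 85) = -40*83 = -3320)
s*(z - 1*(-139)) = -3320*(-104/77 - 1*(-139)) = -3320*(-104/77 + 139) = -3320*10599/77 = -35188680/77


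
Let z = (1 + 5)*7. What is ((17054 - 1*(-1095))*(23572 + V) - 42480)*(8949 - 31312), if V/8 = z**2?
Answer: -15293707642268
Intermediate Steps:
z = 42 (z = 6*7 = 42)
V = 14112 (V = 8*42**2 = 8*1764 = 14112)
((17054 - 1*(-1095))*(23572 + V) - 42480)*(8949 - 31312) = ((17054 - 1*(-1095))*(23572 + 14112) - 42480)*(8949 - 31312) = ((17054 + 1095)*37684 - 42480)*(-22363) = (18149*37684 - 42480)*(-22363) = (683926916 - 42480)*(-22363) = 683884436*(-22363) = -15293707642268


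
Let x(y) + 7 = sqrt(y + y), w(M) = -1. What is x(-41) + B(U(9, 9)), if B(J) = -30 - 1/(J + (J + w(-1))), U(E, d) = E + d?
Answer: -1296/35 + I*sqrt(82) ≈ -37.029 + 9.0554*I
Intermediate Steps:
B(J) = -30 - 1/(-1 + 2*J) (B(J) = -30 - 1/(J + (J - 1)) = -30 - 1/(J + (-1 + J)) = -30 - 1/(-1 + 2*J))
x(y) = -7 + sqrt(2)*sqrt(y) (x(y) = -7 + sqrt(y + y) = -7 + sqrt(2*y) = -7 + sqrt(2)*sqrt(y))
x(-41) + B(U(9, 9)) = (-7 + sqrt(2)*sqrt(-41)) + (29 - 60*(9 + 9))/(-1 + 2*(9 + 9)) = (-7 + sqrt(2)*(I*sqrt(41))) + (29 - 60*18)/(-1 + 2*18) = (-7 + I*sqrt(82)) + (29 - 1080)/(-1 + 36) = (-7 + I*sqrt(82)) - 1051/35 = -1296/35 + I*sqrt(82)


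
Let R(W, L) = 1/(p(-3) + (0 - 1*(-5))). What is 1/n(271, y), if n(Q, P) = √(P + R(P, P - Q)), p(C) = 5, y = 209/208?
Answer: 4*√74685/1149 ≈ 0.95139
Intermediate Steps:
y = 209/208 (y = 209*(1/208) = 209/208 ≈ 1.0048)
R(W, L) = ⅒ (R(W, L) = 1/(5 + (0 - 1*(-5))) = 1/(5 + (0 + 5)) = 1/(5 + 5) = 1/10 = ⅒)
n(Q, P) = √(⅒ + P) (n(Q, P) = √(P + ⅒) = √(⅒ + P))
1/n(271, y) = 1/(√(10 + 100*(209/208))/10) = 1/(√(10 + 5225/52)/10) = 1/(√(5745/52)/10) = 1/((√74685/26)/10) = 1/(√74685/260) = 4*√74685/1149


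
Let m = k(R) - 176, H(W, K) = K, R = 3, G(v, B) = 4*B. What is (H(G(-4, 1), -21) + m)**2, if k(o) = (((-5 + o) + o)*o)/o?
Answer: 38416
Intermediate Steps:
k(o) = -5 + 2*o (k(o) = ((-5 + 2*o)*o)/o = (o*(-5 + 2*o))/o = -5 + 2*o)
m = -175 (m = (-5 + 2*3) - 176 = (-5 + 6) - 176 = 1 - 176 = -175)
(H(G(-4, 1), -21) + m)**2 = (-21 - 175)**2 = (-196)**2 = 38416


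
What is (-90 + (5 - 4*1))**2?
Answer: 7921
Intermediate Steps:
(-90 + (5 - 4*1))**2 = (-90 + (5 - 4))**2 = (-90 + 1)**2 = (-89)**2 = 7921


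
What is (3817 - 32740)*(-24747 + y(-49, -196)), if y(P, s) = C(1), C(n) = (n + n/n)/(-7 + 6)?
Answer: 715815327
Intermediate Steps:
C(n) = -1 - n (C(n) = (n + 1)/(-1) = (1 + n)*(-1) = -1 - n)
y(P, s) = -2 (y(P, s) = -1 - 1*1 = -1 - 1 = -2)
(3817 - 32740)*(-24747 + y(-49, -196)) = (3817 - 32740)*(-24747 - 2) = -28923*(-24749) = 715815327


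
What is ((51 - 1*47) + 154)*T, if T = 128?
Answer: 20224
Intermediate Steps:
((51 - 1*47) + 154)*T = ((51 - 1*47) + 154)*128 = ((51 - 47) + 154)*128 = (4 + 154)*128 = 158*128 = 20224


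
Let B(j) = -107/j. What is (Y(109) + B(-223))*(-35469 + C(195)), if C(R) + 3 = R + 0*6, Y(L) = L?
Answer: -861252678/223 ≈ -3.8621e+6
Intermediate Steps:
C(R) = -3 + R (C(R) = -3 + (R + 0*6) = -3 + (R + 0) = -3 + R)
(Y(109) + B(-223))*(-35469 + C(195)) = (109 - 107/(-223))*(-35469 + (-3 + 195)) = (109 - 107*(-1/223))*(-35469 + 192) = (109 + 107/223)*(-35277) = (24414/223)*(-35277) = -861252678/223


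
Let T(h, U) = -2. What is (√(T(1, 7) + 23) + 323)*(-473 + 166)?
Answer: -99161 - 307*√21 ≈ -1.0057e+5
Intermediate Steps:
(√(T(1, 7) + 23) + 323)*(-473 + 166) = (√(-2 + 23) + 323)*(-473 + 166) = (√21 + 323)*(-307) = (323 + √21)*(-307) = -99161 - 307*√21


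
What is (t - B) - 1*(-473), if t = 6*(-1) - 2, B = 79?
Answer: 386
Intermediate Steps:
t = -8 (t = -6 - 2 = -8)
(t - B) - 1*(-473) = (-8 - 1*79) - 1*(-473) = (-8 - 79) + 473 = -87 + 473 = 386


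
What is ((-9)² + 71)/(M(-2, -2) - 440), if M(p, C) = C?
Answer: -76/221 ≈ -0.34389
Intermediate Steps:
((-9)² + 71)/(M(-2, -2) - 440) = ((-9)² + 71)/(-2 - 440) = (81 + 71)/(-442) = 152*(-1/442) = -76/221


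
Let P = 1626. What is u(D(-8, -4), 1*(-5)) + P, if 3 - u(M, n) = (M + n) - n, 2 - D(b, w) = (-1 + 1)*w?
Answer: 1627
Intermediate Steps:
D(b, w) = 2 (D(b, w) = 2 - (-1 + 1)*w = 2 - 0*w = 2 - 1*0 = 2 + 0 = 2)
u(M, n) = 3 - M (u(M, n) = 3 - ((M + n) - n) = 3 - M)
u(D(-8, -4), 1*(-5)) + P = (3 - 1*2) + 1626 = (3 - 2) + 1626 = 1 + 1626 = 1627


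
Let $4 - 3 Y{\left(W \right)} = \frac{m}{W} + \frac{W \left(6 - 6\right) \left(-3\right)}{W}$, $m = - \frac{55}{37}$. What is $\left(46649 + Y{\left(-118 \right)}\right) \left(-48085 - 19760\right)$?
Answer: $- \frac{13818353238765}{4366} \approx -3.165 \cdot 10^{9}$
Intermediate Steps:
$m = - \frac{55}{37}$ ($m = \left(-55\right) \frac{1}{37} = - \frac{55}{37} \approx -1.4865$)
$Y{\left(W \right)} = \frac{4}{3} + \frac{55}{111 W}$ ($Y{\left(W \right)} = \frac{4}{3} - \frac{- \frac{55}{37 W} + \frac{W \left(6 - 6\right) \left(-3\right)}{W}}{3} = \frac{4}{3} - \frac{- \frac{55}{37 W} + \frac{W 0 \left(-3\right)}{W}}{3} = \frac{4}{3} - \frac{- \frac{55}{37 W} + \frac{0 \left(-3\right)}{W}}{3} = \frac{4}{3} - \frac{- \frac{55}{37 W} + \frac{0}{W}}{3} = \frac{4}{3} - \frac{- \frac{55}{37 W} + 0}{3} = \frac{4}{3} - \frac{\left(- \frac{55}{37}\right) \frac{1}{W}}{3} = \frac{4}{3} + \frac{55}{111 W}$)
$\left(46649 + Y{\left(-118 \right)}\right) \left(-48085 - 19760\right) = \left(46649 + \frac{55 + 148 \left(-118\right)}{111 \left(-118\right)}\right) \left(-48085 - 19760\right) = \left(46649 + \frac{1}{111} \left(- \frac{1}{118}\right) \left(55 - 17464\right)\right) \left(-67845\right) = \left(46649 + \frac{1}{111} \left(- \frac{1}{118}\right) \left(-17409\right)\right) \left(-67845\right) = \left(46649 + \frac{5803}{4366}\right) \left(-67845\right) = \frac{203675337}{4366} \left(-67845\right) = - \frac{13818353238765}{4366}$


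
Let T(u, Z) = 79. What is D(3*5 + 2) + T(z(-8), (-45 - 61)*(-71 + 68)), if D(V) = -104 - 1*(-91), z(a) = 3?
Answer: 66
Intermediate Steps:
D(V) = -13 (D(V) = -104 + 91 = -13)
D(3*5 + 2) + T(z(-8), (-45 - 61)*(-71 + 68)) = -13 + 79 = 66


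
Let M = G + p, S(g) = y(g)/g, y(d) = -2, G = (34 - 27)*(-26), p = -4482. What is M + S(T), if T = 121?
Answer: -564346/121 ≈ -4664.0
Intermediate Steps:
G = -182 (G = 7*(-26) = -182)
S(g) = -2/g
M = -4664 (M = -182 - 4482 = -4664)
M + S(T) = -4664 - 2/121 = -564346/121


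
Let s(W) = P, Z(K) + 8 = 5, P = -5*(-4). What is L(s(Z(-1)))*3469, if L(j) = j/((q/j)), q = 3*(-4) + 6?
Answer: -693800/3 ≈ -2.3127e+5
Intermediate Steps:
q = -6 (q = -12 + 6 = -6)
P = 20
Z(K) = -3 (Z(K) = -8 + 5 = -3)
s(W) = 20
L(j) = -j²/6 (L(j) = j/((-6/j)) = j*(-j/6) = -j²/6)
L(s(Z(-1)))*3469 = -⅙*20²*3469 = -⅙*400*3469 = -200/3*3469 = -693800/3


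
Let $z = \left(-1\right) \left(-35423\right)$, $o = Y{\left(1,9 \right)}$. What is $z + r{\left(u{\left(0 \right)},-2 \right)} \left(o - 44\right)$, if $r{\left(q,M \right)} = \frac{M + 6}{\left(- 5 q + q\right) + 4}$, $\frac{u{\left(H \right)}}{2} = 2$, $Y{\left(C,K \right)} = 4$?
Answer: $\frac{106309}{3} \approx 35436.0$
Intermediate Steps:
$u{\left(H \right)} = 4$ ($u{\left(H \right)} = 2 \cdot 2 = 4$)
$o = 4$
$r{\left(q,M \right)} = \frac{6 + M}{4 - 4 q}$ ($r{\left(q,M \right)} = \frac{6 + M}{- 4 q + 4} = \frac{6 + M}{4 - 4 q}$)
$z = 35423$
$z + r{\left(u{\left(0 \right)},-2 \right)} \left(o - 44\right) = 35423 + \frac{-6 - -2}{4 \left(-1 + 4\right)} \left(4 - 44\right) = 35423 + \frac{-6 + 2}{4 \cdot 3} \left(-40\right) = 35423 + \frac{1}{4} \cdot \frac{1}{3} \left(-4\right) \left(-40\right) = 35423 - - \frac{40}{3} = 35423 + \frac{40}{3} = \frac{106309}{3}$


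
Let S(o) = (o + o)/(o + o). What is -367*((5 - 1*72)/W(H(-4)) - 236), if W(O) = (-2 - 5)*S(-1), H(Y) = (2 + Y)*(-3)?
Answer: 581695/7 ≈ 83099.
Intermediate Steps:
S(o) = 1 (S(o) = (2*o)/((2*o)) = (2*o)*(1/(2*o)) = 1)
H(Y) = -6 - 3*Y
W(O) = -7 (W(O) = (-2 - 5)*1 = -7*1 = -7)
-367*((5 - 1*72)/W(H(-4)) - 236) = -367*((5 - 1*72)/(-7) - 236) = -367*((5 - 72)*(-⅐) - 236) = -367*(-67*(-⅐) - 236) = -367*(67/7 - 236) = -367*(-1585/7) = 581695/7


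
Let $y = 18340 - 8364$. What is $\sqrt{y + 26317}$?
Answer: $\sqrt{36293} \approx 190.51$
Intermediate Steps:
$y = 9976$ ($y = 18340 - 8364 = 9976$)
$\sqrt{y + 26317} = \sqrt{9976 + 26317} = \sqrt{36293}$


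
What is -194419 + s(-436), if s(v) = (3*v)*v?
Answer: 375869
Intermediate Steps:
s(v) = 3*v**2
-194419 + s(-436) = -194419 + 3*(-436)**2 = -194419 + 3*190096 = -194419 + 570288 = 375869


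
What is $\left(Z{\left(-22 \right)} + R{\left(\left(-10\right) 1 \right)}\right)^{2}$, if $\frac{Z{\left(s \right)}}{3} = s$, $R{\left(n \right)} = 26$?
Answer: $1600$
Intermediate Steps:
$Z{\left(s \right)} = 3 s$
$\left(Z{\left(-22 \right)} + R{\left(\left(-10\right) 1 \right)}\right)^{2} = \left(3 \left(-22\right) + 26\right)^{2} = \left(-66 + 26\right)^{2} = \left(-40\right)^{2} = 1600$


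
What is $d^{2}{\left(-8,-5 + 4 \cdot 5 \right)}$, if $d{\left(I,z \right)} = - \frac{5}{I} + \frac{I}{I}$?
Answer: $\frac{169}{64} \approx 2.6406$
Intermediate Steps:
$d{\left(I,z \right)} = 1 - \frac{5}{I}$ ($d{\left(I,z \right)} = - \frac{5}{I} + 1 = 1 - \frac{5}{I}$)
$d^{2}{\left(-8,-5 + 4 \cdot 5 \right)} = \left(\frac{-5 - 8}{-8}\right)^{2} = \left(\left(- \frac{1}{8}\right) \left(-13\right)\right)^{2} = \left(\frac{13}{8}\right)^{2} = \frac{169}{64}$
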